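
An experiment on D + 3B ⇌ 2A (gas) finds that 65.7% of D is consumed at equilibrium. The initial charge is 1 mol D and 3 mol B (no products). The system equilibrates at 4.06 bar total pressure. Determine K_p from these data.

K_p = 2.02 bar^-2

Basis: 1 mol D initially; let X = conversion of D. Extent ξ = X.
Species balance: n_D = 1 − X; n_B = 3 − 3X; n_A = 2X.
n_T = Σnᵢ = 4 − 2X.
At X = 0.657: n_D = 0.343, n_B = 1.03, n_A = 1.31, n_T = 2.69.
p_i = (n_i/n_T)·P. K_p = p_A^2 / (p_D p_B^3) = 2.02 bar^-2.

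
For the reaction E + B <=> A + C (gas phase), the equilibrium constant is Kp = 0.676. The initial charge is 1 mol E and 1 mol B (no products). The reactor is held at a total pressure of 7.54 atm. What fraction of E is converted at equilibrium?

Let X = conversion of E (basis 1 mol E); extent of reaction ξ = X.
At extent ξ: n_E = 1 − X; n_B = 1 − X; n_A = X; n_C = X.
Total moles n_T = 2 (Δν = 0, constant).
With p_i = (n_i/n_T)P, Kp = p_A p_C / (p_E p_B).
Substituting and setting equal to 0.676 gives a polynomial in X; the root in (0,1) is X = 0.451.

X = 0.451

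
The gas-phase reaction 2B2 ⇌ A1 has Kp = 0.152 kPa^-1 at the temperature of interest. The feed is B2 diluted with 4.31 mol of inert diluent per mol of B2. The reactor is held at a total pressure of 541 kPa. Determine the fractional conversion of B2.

Let X = conversion of B2 (basis 1 mol B2); extent of reaction ξ = 0.5X.
At extent ξ: n_B2 = 1 − X; n_A1 = 0.5X; n_I = 4.31 (inert).
Total moles n_T = 5.31 − 0.5X.
Mole fractions y_i = n_i/n_T; Kp = p_A1 / (p_B2^2) with p_i = y_i·P.
Setting this equal to 0.152 kPa^-1 and taking the physical root (0 < X < 1) gives X = 0.842.

X = 0.842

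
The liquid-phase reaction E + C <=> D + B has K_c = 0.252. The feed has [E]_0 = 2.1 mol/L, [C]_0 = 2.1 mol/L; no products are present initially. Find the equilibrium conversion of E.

X = 0.334

Let X = conversion of E; extent ξ = 2.1·X mol/L.
Concentrations: [E] = 2.1 − 2.1X; [C] = 2.1 − 2.1X; [D] = 2.1X; [B] = 2.1X.
K_c = [D] [B] / ([E] [C]).
This equals 0.252 at X = 0.334 (the root in 0 < X < 1).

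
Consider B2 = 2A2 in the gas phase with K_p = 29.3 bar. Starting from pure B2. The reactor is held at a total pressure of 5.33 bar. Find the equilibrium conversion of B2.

X = 0.761

Basis: 1 mol B2 initially; let X = conversion of B2. Extent ξ = X.
Species balance: n_B2 = 1 − X; n_A2 = 2X.
n_T = Σnᵢ = 1 + X.
With p_i = (n_i/n_T)P, K_p = p_A2^2 / (p_B2).
Equating to 29.3 bar and solving on 0 < X < 1: X = 0.761.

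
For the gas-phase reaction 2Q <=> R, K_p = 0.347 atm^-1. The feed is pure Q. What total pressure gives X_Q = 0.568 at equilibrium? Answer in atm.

P = 3.14 atm

Basis: 1 mol Q initially; let X = conversion of Q. Extent ξ = 0.5X.
Species balance: n_Q = 1 − X; n_R = 0.5X.
Total moles n_T = 1 − 0.5X.
K_p = p_R / (p_Q^2) with p_i = (n_i/n_T)·P.
At X = 0.568: the mole-fraction product g(X) = Π y_i^ν_i = 1.09. Since K_p = g(X)·P^{-1}, P = (g/K_p)^(1/1) = (1.09/0.347)^(1/1) = 3.14 atm.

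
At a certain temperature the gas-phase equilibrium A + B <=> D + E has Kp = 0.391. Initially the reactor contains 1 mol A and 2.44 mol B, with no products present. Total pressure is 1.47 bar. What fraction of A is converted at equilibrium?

Take 1 mol A as basis and let X be its fractional conversion, so ξ = X.
Species balance: n_A = 1 − X; n_B = 2.44 − X; n_D = X; n_E = X.
Since Δν = 0, n_T = 3.44 throughout.
With p_i = (n_i/n_T)P, Kp = p_D p_E / (p_A p_B).
Setting this equal to 0.391 and taking the physical root (0 < X < 1) gives X = 0.565.

X = 0.565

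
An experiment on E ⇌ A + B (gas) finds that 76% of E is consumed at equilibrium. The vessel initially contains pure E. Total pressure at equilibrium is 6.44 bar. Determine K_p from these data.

Take 1 mol E as basis and let X be its fractional conversion, so ξ = X.
Moles: n_E = 1 − X; n_A = X; n_B = X.
n_T = Σnᵢ = 1 + X.
At X = 0.76: n_E = 0.24, n_A = 0.76, n_B = 0.76, n_T = 1.76.
p_i = (n_i/n_T)·P. K_p = p_A p_B / (p_E) = 8.81 bar.

K_p = 8.81 bar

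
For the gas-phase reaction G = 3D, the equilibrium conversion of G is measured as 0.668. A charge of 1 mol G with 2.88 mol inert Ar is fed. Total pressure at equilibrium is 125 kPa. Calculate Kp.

Take 1 mol G as basis and let X be its fractional conversion, so ξ = X.
Moles: n_G = 1 − X; n_D = 3X; n_I = 2.88 (inert).
Total moles n_T = 3.88 + 2X.
At X = 0.668: n_G = 0.332, n_D = 2, n_T = 5.22.
p_i = (n_i/n_T)·P. Kp = p_D^3 / (p_G) = 1.39e+04 kPa^2.

Kp = 1.39e+04 kPa^2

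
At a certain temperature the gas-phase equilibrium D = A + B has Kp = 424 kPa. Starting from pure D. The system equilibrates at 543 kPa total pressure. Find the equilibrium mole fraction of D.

y_D = 0.203

Let X = conversion of D (basis 1 mol D); extent of reaction ξ = X.
Mole table: n_D = 1 − X; n_A = X; n_B = X.
Summing: n_T = 1 + X.
y_i = n_i/n_T, p_i = y_i·P. Kp = p_A p_B / (p_D).
This yields a degree-2 equation in X; solving on (0,1), X = 0.662.
Then n_D = 0.338, n_T = 1.66, so y_D = 0.203.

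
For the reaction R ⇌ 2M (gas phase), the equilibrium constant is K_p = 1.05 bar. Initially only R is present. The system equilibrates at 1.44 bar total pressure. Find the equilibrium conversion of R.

X = 0.393

Take 1 mol R as basis and let X be its fractional conversion, so ξ = X.
At extent ξ: n_R = 1 − X; n_M = 2X.
Summing: n_T = 1 + X.
Mole fractions y_i = n_i/n_T; K_p = p_M^2 / (p_R) with p_i = y_i·P.
Equating to 1.05 bar and solving on 0 < X < 1: X = 0.393.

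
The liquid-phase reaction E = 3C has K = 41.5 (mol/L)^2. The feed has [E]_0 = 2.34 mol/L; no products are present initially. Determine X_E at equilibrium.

Let X = conversion of E; extent ξ = 2.34·X mol/L.
Concentrations: [E] = 2.34 − 2.34X; [C] = 7.02X.
K = [C]^3 / ([E]).
Solving K = 41.5 for X ∈ (0,1): X = 0.515.

X = 0.515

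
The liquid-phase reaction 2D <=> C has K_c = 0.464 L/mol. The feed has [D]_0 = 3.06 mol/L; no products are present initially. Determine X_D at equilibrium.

Let X = conversion of D; extent ξ = 3.06X/2 mol/L.
Concentrations: [D] = 3.06 − 3.06X; [C] = 1.53X.
K_c = [C] / ([D]^2).
Solving K_c = 0.464 for X ∈ (0,1): X = 0.557.

X = 0.557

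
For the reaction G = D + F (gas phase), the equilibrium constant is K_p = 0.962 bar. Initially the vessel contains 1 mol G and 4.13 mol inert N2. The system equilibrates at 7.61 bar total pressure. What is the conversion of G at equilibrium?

X = 0.562

Take 1 mol G as basis and let X be its fractional conversion, so ξ = X.
Species balance: n_G = 1 − X; n_D = X; n_F = X; n_I = 4.13 (inert).
Total moles n_T = 5.13 + X.
y_i = n_i/n_T, p_i = y_i·P. K_p = p_D p_F / (p_G).
Equating to 0.962 bar and solving on 0 < X < 1: X = 0.562.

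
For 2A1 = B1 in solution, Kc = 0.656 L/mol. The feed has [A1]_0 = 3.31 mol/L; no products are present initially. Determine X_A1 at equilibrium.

X = 0.622

Let X = conversion of A1; extent ξ = 3.31X/2 mol/L.
Concentrations: [A1] = 3.31 − 3.31X; [B1] = 1.66X.
Kc = [B1] / ([A1]^2).
Setting equal to 0.656 and solving for X on (0,1) gives X = 0.622.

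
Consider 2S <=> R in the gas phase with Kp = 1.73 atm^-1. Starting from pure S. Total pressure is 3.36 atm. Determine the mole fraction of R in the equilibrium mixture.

Let X = conversion of S (basis 1 mol S); extent of reaction ξ = 0.5X.
Mole table: n_S = 1 − X; n_R = 0.5X.
Total moles n_T = 1 − 0.5X.
Mole fractions y_i = n_i/n_T; Kp = p_R / (p_S^2) with p_i = y_i·P.
Substituting and setting equal to 1.73 atm^-1 gives a polynomial in X; the root in (0,1) is X = 0.797.
Then n_R = 0.398, n_T = 0.602, so y_R = 0.662.

y_R = 0.662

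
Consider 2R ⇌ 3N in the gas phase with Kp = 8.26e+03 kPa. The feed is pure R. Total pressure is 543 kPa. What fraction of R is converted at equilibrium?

X = 0.743

Basis: 1 mol R initially; let X = conversion of R. Extent ξ = 0.5X.
Moles: n_R = 1 − X; n_N = 1.5X.
Summing: n_T = 1 + 0.5X.
y_i = n_i/n_T, p_i = y_i·P. Kp = p_N^3 / (p_R^2).
Setting this equal to 8.26e+03 kPa and taking the physical root (0 < X < 1) gives X = 0.743.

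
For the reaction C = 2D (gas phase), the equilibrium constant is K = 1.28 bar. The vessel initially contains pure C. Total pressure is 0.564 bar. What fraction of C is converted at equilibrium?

X = 0.602

Basis: 1 mol C initially; let X = conversion of C. Extent ξ = X.
Mole table: n_C = 1 − X; n_D = 2X.
Total moles n_T = 1 + X.
With p_i = (n_i/n_T)P, K = p_D^2 / (p_C).
Setting this equal to 1.28 bar and taking the physical root (0 < X < 1) gives X = 0.602.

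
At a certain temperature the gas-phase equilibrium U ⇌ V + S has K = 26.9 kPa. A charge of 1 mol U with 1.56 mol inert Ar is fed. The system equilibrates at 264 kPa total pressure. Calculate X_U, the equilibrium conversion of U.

X = 0.420

Take 1 mol U as basis and let X be its fractional conversion, so ξ = X.
Species balance: n_U = 1 − X; n_V = X; n_S = X; n_I = 1.56 (inert).
Summing: n_T = 2.56 + X.
y_i = n_i/n_T, p_i = y_i·P. K = p_V p_S / (p_U).
Setting this equal to 26.9 kPa and taking the physical root (0 < X < 1) gives X = 0.420.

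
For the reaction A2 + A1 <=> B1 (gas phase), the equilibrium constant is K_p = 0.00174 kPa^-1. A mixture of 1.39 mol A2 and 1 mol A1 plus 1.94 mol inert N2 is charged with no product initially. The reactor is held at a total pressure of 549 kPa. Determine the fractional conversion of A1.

Basis: 1 mol A1 initially; let X = conversion of A1. Extent ξ = X.
Mole table: n_A2 = 1.39 − X; n_A1 = 1 − X; n_B1 = X; n_I = 1.94 (inert).
Summing: n_T = 4.33 − X.
y_i = n_i/n_T, p_i = y_i·P. K_p = p_B1 / (p_A2 p_A1).
Setting this equal to 0.00174 kPa^-1 and taking the physical root (0 < X < 1) gives X = 0.214.

X = 0.214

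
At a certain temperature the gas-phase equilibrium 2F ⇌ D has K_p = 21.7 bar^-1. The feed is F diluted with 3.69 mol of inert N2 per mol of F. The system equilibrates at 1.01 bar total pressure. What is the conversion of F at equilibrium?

X = 0.731

Take 1 mol F as basis and let X be its fractional conversion, so ξ = 0.5X.
Moles: n_F = 1 − X; n_D = 0.5X; n_I = 3.69 (inert).
Summing: n_T = 4.69 − 0.5X.
y_i = n_i/n_T, p_i = y_i·P. K_p = p_D / (p_F^2).
This yields a degree-2 equation in X; solving on (0,1), X = 0.731.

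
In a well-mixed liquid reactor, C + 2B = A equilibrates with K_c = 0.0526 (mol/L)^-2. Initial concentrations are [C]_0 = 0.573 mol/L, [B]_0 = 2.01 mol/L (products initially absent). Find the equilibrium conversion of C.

Let X = conversion of C; extent ξ = 0.573·X mol/L.
Concentrations: [C] = 0.573 − 0.573X; [B] = 2.01 − 1.15X; [A] = 0.573X.
K_c = [A] / ([C] [B]^2).
This equals 0.0526 at X = 0.151 (the root in 0 < X < 1).

X = 0.151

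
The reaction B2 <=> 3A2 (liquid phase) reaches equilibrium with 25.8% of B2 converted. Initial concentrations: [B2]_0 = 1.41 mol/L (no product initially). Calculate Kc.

Kc = 1.24 (mol/L)^2

Let X = conversion of B2.
Concentrations: [B2] = 1.41 − 1.41X; [A2] = 4.23X.
At X = 0.258: [B2] = 1.05, [A2] = 1.09.
Kc = [A2]^3 / ([B2]) = 1.24 (mol/L)^2.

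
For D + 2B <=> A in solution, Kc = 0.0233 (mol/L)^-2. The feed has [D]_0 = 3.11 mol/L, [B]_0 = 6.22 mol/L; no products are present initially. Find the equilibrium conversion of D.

X = 0.304

Let X = conversion of D; extent ξ = 3.11·X mol/L.
Concentrations: [D] = 3.11 − 3.11X; [B] = 6.22 − 6.22X; [A] = 3.11X.
Kc = [A] / ([D] [B]^2).
This equals 0.0233 at X = 0.304 (the root in 0 < X < 1).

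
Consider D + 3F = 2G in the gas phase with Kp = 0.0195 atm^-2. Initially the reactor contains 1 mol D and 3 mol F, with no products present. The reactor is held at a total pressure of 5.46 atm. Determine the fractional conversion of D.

Let X = conversion of D (basis 1 mol D); extent of reaction ξ = X.
Species balance: n_D = 1 − X; n_F = 3 − 3X; n_G = 2X.
n_T = Σnᵢ = 4 − 2X.
y_i = n_i/n_T, p_i = y_i·P. Kp = p_G^2 / (p_D p_F^3).
This yields a degree-4 equation in X; solving on (0,1), X = 0.291.

X = 0.291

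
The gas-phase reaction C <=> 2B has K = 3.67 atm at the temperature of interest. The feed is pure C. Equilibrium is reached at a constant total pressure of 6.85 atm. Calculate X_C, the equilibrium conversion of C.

Basis: 1 mol C initially; let X = conversion of C. Extent ξ = X.
Moles: n_C = 1 − X; n_B = 2X.
Summing: n_T = 1 + X.
Mole fractions y_i = n_i/n_T; K = p_B^2 / (p_C) with p_i = y_i·P.
Equating to 3.67 atm and solving on 0 < X < 1: X = 0.344.

X = 0.344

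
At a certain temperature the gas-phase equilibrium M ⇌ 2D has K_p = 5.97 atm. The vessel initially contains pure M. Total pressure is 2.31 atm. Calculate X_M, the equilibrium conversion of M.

X = 0.627

Take 1 mol M as basis and let X be its fractional conversion, so ξ = X.
Species balance: n_M = 1 − X; n_D = 2X.
Summing: n_T = 1 + X.
Mole fractions y_i = n_i/n_T; K_p = p_D^2 / (p_M) with p_i = y_i·P.
Equating to 5.97 atm and solving on 0 < X < 1: X = 0.627.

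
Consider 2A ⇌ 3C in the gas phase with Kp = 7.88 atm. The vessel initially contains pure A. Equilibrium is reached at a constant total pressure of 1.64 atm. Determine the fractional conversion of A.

Basis: 1 mol A initially; let X = conversion of A. Extent ξ = 0.5X.
Moles: n_A = 1 − X; n_C = 1.5X.
Total moles n_T = 1 + 0.5X.
Mole fractions y_i = n_i/n_T; Kp = p_C^3 / (p_A^2) with p_i = y_i·P.
Substituting and setting equal to 7.88 atm gives a polynomial in X; the root in (0,1) is X = 0.633.

X = 0.633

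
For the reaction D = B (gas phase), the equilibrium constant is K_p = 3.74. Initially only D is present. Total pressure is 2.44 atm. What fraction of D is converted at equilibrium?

X = 0.789

Take 1 mol D as basis and let X be its fractional conversion, so ξ = X.
Species balance: n_D = 1 − X; n_B = X.
Since Δν = 0, n_T = 1 throughout.
y_i = n_i/n_T, p_i = y_i·P. K_p = p_B / (p_D).
This yields a degree-1 equation in X; solving on (0,1), X = 0.789.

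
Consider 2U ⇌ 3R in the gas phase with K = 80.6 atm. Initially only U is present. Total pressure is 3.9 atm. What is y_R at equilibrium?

y_R = 0.833

Basis: 1 mol U initially; let X = conversion of U. Extent ξ = 0.5X.
At extent ξ: n_U = 1 − X; n_R = 1.5X.
Summing: n_T = 1 + 0.5X.
With p_i = (n_i/n_T)P, K = p_R^3 / (p_U^2).
Equating to 80.6 atm and solving on 0 < X < 1: X = 0.769.
Then n_R = 1.15, n_T = 1.38, so y_R = 0.833.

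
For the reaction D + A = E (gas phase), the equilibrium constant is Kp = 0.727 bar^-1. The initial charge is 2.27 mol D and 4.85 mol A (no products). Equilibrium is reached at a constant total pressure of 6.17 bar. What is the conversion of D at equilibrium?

X = 0.724

Let X = conversion of D (basis 2.27 mol D); extent of reaction ξ = 2.27X.
Moles: n_D = 2.27 − 2.27X; n_A = 4.85 − 2.27X; n_E = 2.27X.
Total moles n_T = 7.12 − 2.27X.
With p_i = (n_i/n_T)P, Kp = p_E / (p_D p_A).
This yields a degree-2 equation in X; solving on (0,1), X = 0.724.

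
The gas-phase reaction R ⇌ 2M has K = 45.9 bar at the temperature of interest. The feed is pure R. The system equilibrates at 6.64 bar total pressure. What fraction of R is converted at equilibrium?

Take 1 mol R as basis and let X be its fractional conversion, so ξ = X.
At extent ξ: n_R = 1 − X; n_M = 2X.
Summing: n_T = 1 + X.
y_i = n_i/n_T, p_i = y_i·P. K = p_M^2 / (p_R).
Setting this equal to 45.9 bar and taking the physical root (0 < X < 1) gives X = 0.796.

X = 0.796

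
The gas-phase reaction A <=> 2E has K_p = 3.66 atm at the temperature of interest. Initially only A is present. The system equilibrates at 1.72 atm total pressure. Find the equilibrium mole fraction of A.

Basis: 1 mol A initially; let X = conversion of A. Extent ξ = X.
Species balance: n_A = 1 − X; n_E = 2X.
n_T = Σnᵢ = 1 + X.
y_i = n_i/n_T, p_i = y_i·P. K_p = p_E^2 / (p_A).
This yields a degree-2 equation in X; solving on (0,1), X = 0.589.
Then n_A = 0.411, n_T = 1.59, so y_A = 0.258.

y_A = 0.258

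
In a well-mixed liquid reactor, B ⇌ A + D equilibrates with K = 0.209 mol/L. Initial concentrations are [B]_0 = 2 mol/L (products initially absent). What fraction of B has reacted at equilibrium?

Let X = conversion of B; extent ξ = 2·X mol/L.
Concentrations: [B] = 2 − 2X; [A] = 2X; [D] = 2X.
K = [A] [D] / ([B]).
Equating to 0.209 mol/L: the physical root is X = 0.275.

X = 0.275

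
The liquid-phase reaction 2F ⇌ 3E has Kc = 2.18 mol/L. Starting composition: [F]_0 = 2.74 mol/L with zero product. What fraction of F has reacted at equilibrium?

X = 0.426

Let X = conversion of F; extent ξ = 2.74X/2 mol/L.
Concentrations: [F] = 2.74 − 2.74X; [E] = 4.11X.
Kc = [E]^3 / ([F]^2).
Solving Kc = 2.18 for X ∈ (0,1): X = 0.426.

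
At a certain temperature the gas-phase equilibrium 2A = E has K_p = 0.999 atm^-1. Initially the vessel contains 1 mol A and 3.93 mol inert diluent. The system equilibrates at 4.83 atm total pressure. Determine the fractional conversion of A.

Basis: 1 mol A initially; let X = conversion of A. Extent ξ = 0.5X.
Species balance: n_A = 1 − X; n_E = 0.5X; n_I = 3.93 (inert).
n_T = Σnᵢ = 4.93 − 0.5X.
With p_i = (n_i/n_T)P, K_p = p_E / (p_A^2).
Setting this equal to 0.999 atm^-1 and taking the physical root (0 < X < 1) gives X = 0.505.

X = 0.505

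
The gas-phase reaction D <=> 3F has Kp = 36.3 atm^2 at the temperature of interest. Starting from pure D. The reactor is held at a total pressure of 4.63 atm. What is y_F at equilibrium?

Let X = conversion of D (basis 1 mol D); extent of reaction ξ = X.
Moles: n_D = 1 − X; n_F = 3X.
Summing: n_T = 1 + 2X.
y_i = n_i/n_T, p_i = y_i·P. Kp = p_F^3 / (p_D).
Setting this equal to 36.3 atm^2 and taking the physical root (0 < X < 1) gives X = 0.501.
Then n_F = 1.5, n_T = 2, so y_F = 0.750.

y_F = 0.750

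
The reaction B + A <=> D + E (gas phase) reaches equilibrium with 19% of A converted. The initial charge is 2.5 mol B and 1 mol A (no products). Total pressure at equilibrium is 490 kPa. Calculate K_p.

K_p = 0.0193

Let X = conversion of A (basis 1 mol A); extent of reaction ξ = X.
At extent ξ: n_B = 2.5 − X; n_A = 1 − X; n_D = X; n_E = X.
Since Δν = 0, n_T = 3.5 throughout.
At X = 0.19: n_B = 2.31, n_A = 0.81, n_D = 0.19, n_E = 0.19, n_T = 3.5.
p_i = (n_i/n_T)·P. K_p = p_D p_E / (p_B p_A) = 0.0193.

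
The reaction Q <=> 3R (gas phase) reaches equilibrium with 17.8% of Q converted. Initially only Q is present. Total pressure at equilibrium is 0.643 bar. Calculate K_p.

K_p = 0.0417 bar^2

Basis: 1 mol Q initially; let X = conversion of Q. Extent ξ = X.
Species balance: n_Q = 1 − X; n_R = 3X.
Summing: n_T = 1 + 2X.
At X = 0.178: n_Q = 0.822, n_R = 0.534, n_T = 1.36.
p_i = (n_i/n_T)·P. K_p = p_R^3 / (p_Q) = 0.0417 bar^2.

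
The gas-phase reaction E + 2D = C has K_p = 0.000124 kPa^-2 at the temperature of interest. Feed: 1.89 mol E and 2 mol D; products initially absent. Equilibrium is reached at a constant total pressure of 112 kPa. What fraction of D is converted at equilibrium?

X = 0.374

Basis: 2 mol D initially; let X = conversion of D. Extent ξ = X.
Moles: n_E = 1.89 − X; n_D = 2 − 2X; n_C = X.
Summing: n_T = 3.89 − 2X.
y_i = n_i/n_T, p_i = y_i·P. K_p = p_C / (p_E p_D^2).
Substituting and setting equal to 0.000124 kPa^-2 gives a polynomial in X; the root in (0,1) is X = 0.374.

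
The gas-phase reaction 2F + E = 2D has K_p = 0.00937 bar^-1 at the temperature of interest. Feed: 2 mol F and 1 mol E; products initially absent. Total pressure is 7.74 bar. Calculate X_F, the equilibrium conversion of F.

X = 0.129

Basis: 2 mol F initially; let X = conversion of F. Extent ξ = X.
Mole table: n_F = 2 − 2X; n_E = 1 − X; n_D = 2X.
Total moles n_T = 3 − X.
Mole fractions y_i = n_i/n_T; K_p = p_D^2 / (p_F^2 p_E) with p_i = y_i·P.
Setting this equal to 0.00937 bar^-1 and taking the physical root (0 < X < 1) gives X = 0.129.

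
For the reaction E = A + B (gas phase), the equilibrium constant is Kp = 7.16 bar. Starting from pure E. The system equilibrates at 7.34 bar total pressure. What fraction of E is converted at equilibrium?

Take 1 mol E as basis and let X be its fractional conversion, so ξ = X.
At extent ξ: n_E = 1 − X; n_A = X; n_B = X.
Summing: n_T = 1 + X.
Mole fractions y_i = n_i/n_T; Kp = p_A p_B / (p_E) with p_i = y_i·P.
This yields a degree-2 equation in X; solving on (0,1), X = 0.703.

X = 0.703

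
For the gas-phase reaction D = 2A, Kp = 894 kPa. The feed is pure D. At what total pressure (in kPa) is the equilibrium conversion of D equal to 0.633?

Take 1 mol D as basis and let X be its fractional conversion, so ξ = X.
Species balance: n_D = 1 − X; n_A = 2X.
Total moles n_T = 1 + X.
Kp = p_A^2 / (p_D) with p_i = (n_i/n_T)·P.
At X = 0.633: the mole-fraction product g(X) = Π y_i^ν_i = 2.674. Since Kp = g(X)·P^{1}, P = (Kp/g)^(1/1) = (894/2.674)^(1/1) = 334 kPa.

P = 334 kPa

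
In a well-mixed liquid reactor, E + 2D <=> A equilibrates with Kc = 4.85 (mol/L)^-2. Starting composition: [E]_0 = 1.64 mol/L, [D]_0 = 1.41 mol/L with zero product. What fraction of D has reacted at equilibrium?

X = 0.773

Let X = conversion of D; extent ξ = 1.41X/2 mol/L.
Concentrations: [E] = 1.64 − 0.705X; [D] = 1.41 − 1.41X; [A] = 0.705X.
Kc = [A] / ([E] [D]^2).
Solving Kc = 4.85 for X ∈ (0,1): X = 0.773.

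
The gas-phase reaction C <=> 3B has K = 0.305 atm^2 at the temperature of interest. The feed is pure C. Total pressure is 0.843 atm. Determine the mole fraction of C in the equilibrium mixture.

y_C = 0.430

Take 1 mol C as basis and let X be its fractional conversion, so ξ = X.
Mole table: n_C = 1 − X; n_B = 3X.
Summing: n_T = 1 + 2X.
With p_i = (n_i/n_T)P, K = p_B^3 / (p_C).
Equating to 0.305 atm^2 and solving on 0 < X < 1: X = 0.306.
Then n_C = 0.694, n_T = 1.61, so y_C = 0.430.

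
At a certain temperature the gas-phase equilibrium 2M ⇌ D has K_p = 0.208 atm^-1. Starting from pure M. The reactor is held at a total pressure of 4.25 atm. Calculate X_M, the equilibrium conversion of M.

Basis: 1 mol M initially; let X = conversion of M. Extent ξ = 0.5X.
At extent ξ: n_M = 1 − X; n_D = 0.5X.
Summing: n_T = 1 − 0.5X.
With p_i = (n_i/n_T)P, K_p = p_D / (p_M^2).
Substituting and setting equal to 0.208 atm^-1 gives a polynomial in X; the root in (0,1) is X = 0.530.

X = 0.530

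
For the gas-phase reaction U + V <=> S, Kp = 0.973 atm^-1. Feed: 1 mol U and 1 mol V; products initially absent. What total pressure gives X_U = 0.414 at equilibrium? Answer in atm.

Let X = conversion of U (basis 1 mol U); extent of reaction ξ = X.
Species balance: n_U = 1 − X; n_V = 1 − X; n_S = X.
Summing: n_T = 2 − X.
Kp = p_S / (p_U p_V) with p_i = (n_i/n_T)·P.
At X = 0.414: the mole-fraction product g(X) = Π y_i^ν_i = 1.912. Since Kp = g(X)·P^{-1}, P = (g/Kp)^(1/1) = (1.912/0.973)^(1/1) = 1.97 atm.

P = 1.97 atm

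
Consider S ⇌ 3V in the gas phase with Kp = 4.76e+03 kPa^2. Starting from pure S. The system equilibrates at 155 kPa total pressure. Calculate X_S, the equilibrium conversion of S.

X = 0.229

Basis: 1 mol S initially; let X = conversion of S. Extent ξ = X.
Species balance: n_S = 1 − X; n_V = 3X.
Summing: n_T = 1 + 2X.
Mole fractions y_i = n_i/n_T; Kp = p_V^3 / (p_S) with p_i = y_i·P.
Setting this equal to 4.76e+03 kPa^2 and taking the physical root (0 < X < 1) gives X = 0.229.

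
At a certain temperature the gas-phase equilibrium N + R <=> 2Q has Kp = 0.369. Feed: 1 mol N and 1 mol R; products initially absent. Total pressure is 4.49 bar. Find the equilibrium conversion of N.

X = 0.233

Take 1 mol N as basis and let X be its fractional conversion, so ξ = X.
Mole table: n_N = 1 − X; n_R = 1 − X; n_Q = 2X.
Since Δν = 0, n_T = 2 throughout.
Mole fractions y_i = n_i/n_T; Kp = p_Q^2 / (p_N p_R) with p_i = y_i·P.
Substituting and setting equal to 0.369 gives a polynomial in X; the root in (0,1) is X = 0.233.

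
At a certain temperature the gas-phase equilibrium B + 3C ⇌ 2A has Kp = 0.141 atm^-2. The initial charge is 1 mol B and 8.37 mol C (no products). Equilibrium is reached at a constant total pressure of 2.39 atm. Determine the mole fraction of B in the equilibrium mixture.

y_B = 0.050

Let X = conversion of B (basis 1 mol B); extent of reaction ξ = X.
At extent ξ: n_B = 1 − X; n_C = 8.37 − 3X; n_A = 2X.
Summing: n_T = 9.37 − 2X.
Mole fractions y_i = n_i/n_T; Kp = p_A^2 / (p_B p_C^3) with p_i = y_i·P.
Setting this equal to 0.141 atm^-2 and taking the physical root (0 < X < 1) gives X = 0.592.
Then n_B = 0.408, n_T = 8.19, so y_B = 0.050.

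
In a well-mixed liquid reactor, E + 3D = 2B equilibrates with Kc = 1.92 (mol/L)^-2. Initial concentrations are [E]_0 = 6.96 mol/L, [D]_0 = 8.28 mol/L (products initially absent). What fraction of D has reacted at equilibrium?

Let X = conversion of D; extent ξ = 8.28X/3 mol/L.
Concentrations: [E] = 6.96 − 2.76X; [D] = 8.28 − 8.28X; [B] = 5.52X.
Kc = [B]^2 / ([E] [D]^3).
This equals 1.92 at X = 0.838 (the root in 0 < X < 1).

X = 0.838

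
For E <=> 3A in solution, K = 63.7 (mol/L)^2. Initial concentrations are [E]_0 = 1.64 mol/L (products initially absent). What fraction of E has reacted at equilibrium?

X = 0.665

Let X = conversion of E; extent ξ = 1.64·X mol/L.
Concentrations: [E] = 1.64 − 1.64X; [A] = 4.92X.
K = [A]^3 / ([E]).
Setting equal to 63.7 and solving for X on (0,1) gives X = 0.665.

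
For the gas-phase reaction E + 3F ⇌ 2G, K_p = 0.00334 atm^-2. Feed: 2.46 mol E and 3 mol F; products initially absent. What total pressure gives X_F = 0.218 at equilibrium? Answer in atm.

P = 7.04 atm

Take 3 mol F as basis and let X be its fractional conversion, so ξ = X.
Moles: n_E = 2.46 − X; n_F = 3 − 3X; n_G = 2X.
n_T = Σnᵢ = 5.46 − 2X.
K_p = p_G^2 / (p_E p_F^3) with p_i = (n_i/n_T)·P.
At X = 0.218: the mole-fraction product g(X) = Π y_i^ν_i = 0.1657. Since K_p = g(X)·P^{-2}, P = (g/K_p)^(1/2) = (0.1657/0.00334)^(1/2) = 7.04 atm.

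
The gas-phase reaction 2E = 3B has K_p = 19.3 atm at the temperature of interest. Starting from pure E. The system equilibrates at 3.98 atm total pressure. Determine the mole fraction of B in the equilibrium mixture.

Let X = conversion of E (basis 1 mol E); extent of reaction ξ = 0.5X.
At extent ξ: n_E = 1 − X; n_B = 1.5X.
Summing: n_T = 1 + 0.5X.
With p_i = (n_i/n_T)P, K_p = p_B^3 / (p_E^2).
This yields a degree-3 equation in X; solving on (0,1), X = 0.633.
Then n_B = 0.95, n_T = 1.32, so y_B = 0.722.

y_B = 0.722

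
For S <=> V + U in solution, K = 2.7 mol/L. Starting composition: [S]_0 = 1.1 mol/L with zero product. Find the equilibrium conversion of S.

X = 0.763

Let X = conversion of S; extent ξ = 1.1·X mol/L.
Concentrations: [S] = 1.1 − 1.1X; [V] = 1.1X; [U] = 1.1X.
K = [V] [U] / ([S]).
This equals 2.7 at X = 0.763 (the root in 0 < X < 1).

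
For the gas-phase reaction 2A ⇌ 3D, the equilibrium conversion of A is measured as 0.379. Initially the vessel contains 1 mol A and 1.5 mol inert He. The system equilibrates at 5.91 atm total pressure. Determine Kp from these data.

Basis: 1 mol A initially; let X = conversion of A. Extent ξ = 0.5X.
Moles: n_A = 1 − X; n_D = 1.5X; n_I = 1.5 (inert).
Summing: n_T = 2.5 + 0.5X.
At X = 0.379: n_A = 0.621, n_D = 0.569, n_T = 2.69.
p_i = (n_i/n_T)·P. Kp = p_D^3 / (p_A^2) = 1.05 atm.

Kp = 1.05 atm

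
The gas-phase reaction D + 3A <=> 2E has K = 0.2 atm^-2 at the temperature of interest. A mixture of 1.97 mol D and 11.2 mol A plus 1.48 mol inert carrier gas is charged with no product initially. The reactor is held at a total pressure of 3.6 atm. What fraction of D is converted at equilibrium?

X = 0.611

Take 1.97 mol D as basis and let X be its fractional conversion, so ξ = 1.97X.
Mole table: n_D = 1.97 − 1.97X; n_A = 11.2 − 5.91X; n_E = 3.94X; n_I = 1.48 (inert).
Total moles n_T = 14.7 − 3.94X.
With p_i = (n_i/n_T)P, K = p_E^2 / (p_D p_A^3).
Substituting and setting equal to 0.2 atm^-2 gives a polynomial in X; the root in (0,1) is X = 0.611.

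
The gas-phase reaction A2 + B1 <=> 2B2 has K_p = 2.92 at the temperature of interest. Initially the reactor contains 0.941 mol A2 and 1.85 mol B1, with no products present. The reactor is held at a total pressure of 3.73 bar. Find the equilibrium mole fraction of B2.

y_B2 = 0.415

Take 0.941 mol A2 as basis and let X be its fractional conversion, so ξ = 0.941X.
Mole table: n_A2 = 0.941 − 0.941X; n_B1 = 1.85 − 0.941X; n_B2 = 1.88X.
Since Δν = 0, n_T = 2.79 throughout.
y_i = n_i/n_T, p_i = y_i·P. K_p = p_B2^2 / (p_A2 p_B1).
This yields a degree-2 equation in X; solving on (0,1), X = 0.616.
Then n_B2 = 1.16, n_T = 2.79, so y_B2 = 0.415.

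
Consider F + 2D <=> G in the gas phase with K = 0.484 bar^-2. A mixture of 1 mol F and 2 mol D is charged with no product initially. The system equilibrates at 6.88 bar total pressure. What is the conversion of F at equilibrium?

X = 0.734

Let X = conversion of F (basis 1 mol F); extent of reaction ξ = X.
Species balance: n_F = 1 − X; n_D = 2 − 2X; n_G = X.
Total moles n_T = 3 − 2X.
With p_i = (n_i/n_T)P, K = p_G / (p_F p_D^2).
Setting this equal to 0.484 bar^-2 and taking the physical root (0 < X < 1) gives X = 0.734.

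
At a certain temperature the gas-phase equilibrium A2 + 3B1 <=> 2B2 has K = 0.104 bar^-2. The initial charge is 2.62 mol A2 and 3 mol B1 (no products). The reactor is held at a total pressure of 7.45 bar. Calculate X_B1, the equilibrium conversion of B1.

X = 0.567

Let X = conversion of B1 (basis 3 mol B1); extent of reaction ξ = X.
At extent ξ: n_A2 = 2.62 − X; n_B1 = 3 − 3X; n_B2 = 2X.
Total moles n_T = 5.62 − 2X.
y_i = n_i/n_T, p_i = y_i·P. K = p_B2^2 / (p_A2 p_B1^3).
Setting this equal to 0.104 bar^-2 and taking the physical root (0 < X < 1) gives X = 0.567.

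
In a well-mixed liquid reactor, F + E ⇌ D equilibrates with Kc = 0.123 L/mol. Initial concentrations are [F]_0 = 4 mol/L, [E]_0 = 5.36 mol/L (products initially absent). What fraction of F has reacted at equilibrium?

X = 0.332

Let X = conversion of F; extent ξ = 4·X mol/L.
Concentrations: [F] = 4 − 4X; [E] = 5.36 − 4X; [D] = 4X.
Kc = [D] / ([F] [E]).
Solving Kc = 0.123 for X ∈ (0,1): X = 0.332.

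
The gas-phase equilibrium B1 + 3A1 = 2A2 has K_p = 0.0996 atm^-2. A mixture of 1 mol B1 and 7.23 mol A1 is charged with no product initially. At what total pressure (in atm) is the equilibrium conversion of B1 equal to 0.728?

P = 5.29 atm

Basis: 1 mol B1 initially; let X = conversion of B1. Extent ξ = X.
Moles: n_B1 = 1 − X; n_A1 = 7.23 − 3X; n_A2 = 2X.
n_T = Σnᵢ = 8.23 − 2X.
K_p = p_A2^2 / (p_B1 p_A1^3) with p_i = (n_i/n_T)·P.
At X = 0.728: the mole-fraction product g(X) = Π y_i^ν_i = 2.784. Since K_p = g(X)·P^{-2}, P = (g/K_p)^(1/2) = (2.784/0.0996)^(1/2) = 5.29 atm.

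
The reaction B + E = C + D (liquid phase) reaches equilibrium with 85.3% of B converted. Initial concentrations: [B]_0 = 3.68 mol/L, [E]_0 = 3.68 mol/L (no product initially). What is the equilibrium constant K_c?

K_c = 33.7

Let X = conversion of B.
Concentrations: [B] = 3.68 − 3.68X; [E] = 3.68 − 3.68X; [C] = 3.68X; [D] = 3.68X.
At X = 0.853: [B] = 0.541, [E] = 0.541, [C] = 3.14, [D] = 3.14.
K_c = [C] [D] / ([B] [E]) = 33.7.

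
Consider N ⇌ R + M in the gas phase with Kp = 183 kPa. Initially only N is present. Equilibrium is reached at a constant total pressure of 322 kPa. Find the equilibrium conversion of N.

Basis: 1 mol N initially; let X = conversion of N. Extent ξ = X.
At extent ξ: n_N = 1 − X; n_R = X; n_M = X.
n_T = Σnᵢ = 1 + X.
Mole fractions y_i = n_i/n_T; Kp = p_R p_M / (p_N) with p_i = y_i·P.
This yields a degree-2 equation in X; solving on (0,1), X = 0.602.

X = 0.602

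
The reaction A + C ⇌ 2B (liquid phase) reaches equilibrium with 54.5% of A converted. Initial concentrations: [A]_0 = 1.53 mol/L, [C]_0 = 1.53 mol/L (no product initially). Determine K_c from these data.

K_c = 5.74

Let X = conversion of A.
Concentrations: [A] = 1.53 − 1.53X; [C] = 1.53 − 1.53X; [B] = 3.06X.
At X = 0.545: [A] = 0.696, [C] = 0.696, [B] = 1.67.
K_c = [B]^2 / ([A] [C]) = 5.74.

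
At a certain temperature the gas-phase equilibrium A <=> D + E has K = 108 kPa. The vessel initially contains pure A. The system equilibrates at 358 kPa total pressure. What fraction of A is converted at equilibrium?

Take 1 mol A as basis and let X be its fractional conversion, so ξ = X.
At extent ξ: n_A = 1 − X; n_D = X; n_E = X.
n_T = Σnᵢ = 1 + X.
With p_i = (n_i/n_T)P, K = p_D p_E / (p_A).
Setting this equal to 108 kPa and taking the physical root (0 < X < 1) gives X = 0.481.

X = 0.481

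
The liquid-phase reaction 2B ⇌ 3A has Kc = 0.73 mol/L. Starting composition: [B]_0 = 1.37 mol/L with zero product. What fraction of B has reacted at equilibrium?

Let X = conversion of B; extent ξ = 1.37X/2 mol/L.
Concentrations: [B] = 1.37 − 1.37X; [A] = 2.06X.
Kc = [A]^3 / ([B]^2).
Setting equal to 0.73 and solving for X on (0,1) gives X = 0.389.

X = 0.389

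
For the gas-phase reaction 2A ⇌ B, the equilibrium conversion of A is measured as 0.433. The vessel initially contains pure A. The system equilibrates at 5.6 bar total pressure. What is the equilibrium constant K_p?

K_p = 0.0942 bar^-1

Take 1 mol A as basis and let X be its fractional conversion, so ξ = 0.5X.
Mole table: n_A = 1 − X; n_B = 0.5X.
n_T = Σnᵢ = 1 − 0.5X.
At X = 0.433: n_A = 0.567, n_B = 0.216, n_T = 0.783.
p_i = (n_i/n_T)·P. K_p = p_B / (p_A^2) = 0.0942 bar^-1.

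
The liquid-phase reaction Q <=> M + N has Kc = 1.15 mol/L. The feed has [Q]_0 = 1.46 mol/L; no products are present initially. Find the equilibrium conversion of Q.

Let X = conversion of Q; extent ξ = 1.46·X mol/L.
Concentrations: [Q] = 1.46 − 1.46X; [M] = 1.46X; [N] = 1.46X.
Kc = [M] [N] / ([Q]).
This equals 1.15 at X = 0.577 (the root in 0 < X < 1).

X = 0.577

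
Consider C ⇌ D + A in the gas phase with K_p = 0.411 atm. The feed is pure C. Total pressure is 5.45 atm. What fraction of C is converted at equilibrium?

Let X = conversion of C (basis 1 mol C); extent of reaction ξ = X.
Species balance: n_C = 1 − X; n_D = X; n_A = X.
Summing: n_T = 1 + X.
y_i = n_i/n_T, p_i = y_i·P. K_p = p_D p_A / (p_C).
Setting this equal to 0.411 atm and taking the physical root (0 < X < 1) gives X = 0.265.

X = 0.265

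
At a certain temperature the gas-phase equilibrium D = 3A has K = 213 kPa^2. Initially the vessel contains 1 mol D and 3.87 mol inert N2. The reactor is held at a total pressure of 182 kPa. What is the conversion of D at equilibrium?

X = 0.175

Basis: 1 mol D initially; let X = conversion of D. Extent ξ = X.
At extent ξ: n_D = 1 − X; n_A = 3X; n_I = 3.87 (inert).
Total moles n_T = 4.87 + 2X.
With p_i = (n_i/n_T)P, K = p_A^3 / (p_D).
Setting this equal to 213 kPa^2 and taking the physical root (0 < X < 1) gives X = 0.175.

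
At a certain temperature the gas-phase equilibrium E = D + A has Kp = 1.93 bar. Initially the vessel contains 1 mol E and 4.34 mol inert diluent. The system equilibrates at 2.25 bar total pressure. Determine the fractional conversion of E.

Take 1 mol E as basis and let X be its fractional conversion, so ξ = X.
Mole table: n_E = 1 − X; n_D = X; n_A = X; n_I = 4.34 (inert).
n_T = Σnᵢ = 5.34 + X.
y_i = n_i/n_T, p_i = y_i·P. Kp = p_D p_A / (p_E).
Equating to 1.93 bar and solving on 0 < X < 1: X = 0.861.

X = 0.861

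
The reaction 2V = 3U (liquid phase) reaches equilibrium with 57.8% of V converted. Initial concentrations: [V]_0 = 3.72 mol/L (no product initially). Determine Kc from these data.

Kc = 13.6 mol/L

Let X = conversion of V.
Concentrations: [V] = 3.72 − 3.72X; [U] = 5.58X.
At X = 0.578: [V] = 1.57, [U] = 3.23.
Kc = [U]^3 / ([V]^2) = 13.6 mol/L.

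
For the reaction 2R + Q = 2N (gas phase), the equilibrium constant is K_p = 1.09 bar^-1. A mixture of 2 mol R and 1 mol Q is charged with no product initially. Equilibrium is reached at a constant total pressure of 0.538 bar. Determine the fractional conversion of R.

Take 2 mol R as basis and let X be its fractional conversion, so ξ = X.
Moles: n_R = 2 − 2X; n_Q = 1 − X; n_N = 2X.
Total moles n_T = 3 − X.
y_i = n_i/n_T, p_i = y_i·P. K_p = p_N^2 / (p_R^2 p_Q).
Equating to 1.09 bar^-1 and solving on 0 < X < 1: X = 0.282.

X = 0.282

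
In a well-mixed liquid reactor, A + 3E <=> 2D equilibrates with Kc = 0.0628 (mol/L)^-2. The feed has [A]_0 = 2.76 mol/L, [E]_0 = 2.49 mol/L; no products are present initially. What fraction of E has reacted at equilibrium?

Let X = conversion of E; extent ξ = 2.49X/3 mol/L.
Concentrations: [A] = 2.76 − 0.83X; [E] = 2.49 − 2.49X; [D] = 1.66X.
Kc = [D]^2 / ([A] [E]^3).
Equating to 0.0628 (mol/L)^-2: the physical root is X = 0.414.

X = 0.414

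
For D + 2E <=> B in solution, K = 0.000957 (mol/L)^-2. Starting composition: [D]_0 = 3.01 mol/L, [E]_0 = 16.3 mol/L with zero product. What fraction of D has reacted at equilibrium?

Let X = conversion of D; extent ξ = 3.01·X mol/L.
Concentrations: [D] = 3.01 − 3.01X; [E] = 16.3 − 6.02X; [B] = 3.01X.
K = [B] / ([D] [E]^2).
This equals 0.000957 at X = 0.181 (the root in 0 < X < 1).

X = 0.181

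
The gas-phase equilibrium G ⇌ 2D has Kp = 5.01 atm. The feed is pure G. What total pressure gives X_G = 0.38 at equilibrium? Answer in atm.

P = 7.42 atm

Take 1 mol G as basis and let X be its fractional conversion, so ξ = X.
Species balance: n_G = 1 − X; n_D = 2X.
Summing: n_T = 1 + X.
Kp = p_D^2 / (p_G) with p_i = (n_i/n_T)·P.
At X = 0.38: the mole-fraction product g(X) = Π y_i^ν_i = 0.6751. Since Kp = g(X)·P^{1}, P = (Kp/g)^(1/1) = (5.01/0.6751)^(1/1) = 7.42 atm.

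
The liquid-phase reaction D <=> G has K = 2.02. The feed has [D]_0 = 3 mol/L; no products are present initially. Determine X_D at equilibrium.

X = 0.669

Let X = conversion of D; extent ξ = 3·X mol/L.
Concentrations: [D] = 3 − 3X; [G] = 3X.
K = [G] / ([D]).
Equating to 2.02: the physical root is X = 0.669.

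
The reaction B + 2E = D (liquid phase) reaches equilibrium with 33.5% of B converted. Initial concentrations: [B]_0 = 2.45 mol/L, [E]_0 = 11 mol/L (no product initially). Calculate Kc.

Let X = conversion of B.
Concentrations: [B] = 2.45 − 2.45X; [E] = 11 − 4.9X; [D] = 2.45X.
At X = 0.335: [B] = 1.63, [E] = 9.36, [D] = 0.821.
Kc = [D] / ([B] [E]^2) = 0.00575 (mol/L)^-2.

Kc = 0.00575 (mol/L)^-2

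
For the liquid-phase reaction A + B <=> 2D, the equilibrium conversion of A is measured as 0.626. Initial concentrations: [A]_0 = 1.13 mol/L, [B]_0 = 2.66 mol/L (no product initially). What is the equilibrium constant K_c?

Let X = conversion of A.
Concentrations: [A] = 1.13 − 1.13X; [B] = 2.66 − 1.13X; [D] = 2.26X.
At X = 0.626: [A] = 0.423, [B] = 1.95, [D] = 1.41.
K_c = [D]^2 / ([A] [B]) = 2.43.

K_c = 2.43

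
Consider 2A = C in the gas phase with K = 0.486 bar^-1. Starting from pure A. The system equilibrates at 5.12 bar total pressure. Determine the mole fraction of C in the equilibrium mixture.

Basis: 1 mol A initially; let X = conversion of A. Extent ξ = 0.5X.
Moles: n_A = 1 − X; n_C = 0.5X.
n_T = Σnᵢ = 1 − 0.5X.
y_i = n_i/n_T, p_i = y_i·P. K = p_C / (p_A^2).
Equating to 0.486 bar^-1 and solving on 0 < X < 1: X = 0.698.
Then n_C = 0.349, n_T = 0.651, so y_C = 0.536.

y_C = 0.536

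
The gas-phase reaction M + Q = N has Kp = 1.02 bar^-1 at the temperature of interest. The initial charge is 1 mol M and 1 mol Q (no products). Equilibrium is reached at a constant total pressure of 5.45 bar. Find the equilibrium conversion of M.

Let X = conversion of M (basis 1 mol M); extent of reaction ξ = X.
Moles: n_M = 1 − X; n_Q = 1 − X; n_N = X.
Summing: n_T = 2 − X.
y_i = n_i/n_T, p_i = y_i·P. Kp = p_N / (p_M p_Q).
This yields a degree-2 equation in X; solving on (0,1), X = 0.610.

X = 0.610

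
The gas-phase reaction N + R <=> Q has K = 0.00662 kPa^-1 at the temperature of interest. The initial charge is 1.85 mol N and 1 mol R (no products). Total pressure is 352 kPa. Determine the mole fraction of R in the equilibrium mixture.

Let X = conversion of R (basis 1 mol R); extent of reaction ξ = X.
At extent ξ: n_N = 1.85 − X; n_R = 1 − X; n_Q = X.
Total moles n_T = 2.85 − X.
With p_i = (n_i/n_T)P, K = p_Q / (p_N p_R).
Equating to 0.00662 kPa^-1 and solving on 0 < X < 1: X = 0.567.
Then n_R = 0.433, n_T = 2.28, so y_R = 0.190.

y_R = 0.190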